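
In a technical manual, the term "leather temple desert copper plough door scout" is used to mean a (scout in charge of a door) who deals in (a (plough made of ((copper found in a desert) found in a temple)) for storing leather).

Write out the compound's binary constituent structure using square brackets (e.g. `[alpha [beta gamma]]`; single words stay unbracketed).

[[leather [[temple [desert copper]] plough]] [door scout]]

At the top level: head "scout" (specifically "door scout"); modifier "leather temple desert copper plough".
Inside "leather temple desert copper plough": head "plough" (specifically "temple desert copper plough"), modifier "leather".
Inside "temple desert copper plough": head "plough", modifier "temple desert copper".
Inside "temple desert copper": head "copper" (specifically "desert copper"), modifier "temple".
Inside "desert copper": head "copper", modifier "desert".
Inside "door scout": head "scout", modifier "door".
Assembled: [[leather [[temple [desert copper]] plough]] [door scout]].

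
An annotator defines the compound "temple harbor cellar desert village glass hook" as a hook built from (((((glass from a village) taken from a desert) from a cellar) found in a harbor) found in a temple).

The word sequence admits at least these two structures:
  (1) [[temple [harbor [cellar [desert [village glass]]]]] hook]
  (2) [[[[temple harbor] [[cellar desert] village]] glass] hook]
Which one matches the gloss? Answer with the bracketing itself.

The paraphrase's head is the "hook" part ("hook"); its modifier is "temple harbor cellar desert village glass".
That top-level split, carried through the inner groups, gives [[temple [harbor [cellar [desert [village glass]]]]] hook].

[[temple [harbor [cellar [desert [village glass]]]]] hook]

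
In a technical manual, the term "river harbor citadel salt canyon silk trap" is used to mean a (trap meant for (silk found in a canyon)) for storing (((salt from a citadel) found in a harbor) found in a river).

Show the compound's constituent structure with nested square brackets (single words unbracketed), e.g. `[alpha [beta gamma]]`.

Whole compound: head "trap" (specifically "canyon silk trap"), modifier "river harbor citadel salt".
"river harbor citadel salt" → head "salt" (specifically "harbor citadel salt"), modifier "river".
"harbor citadel salt" → head "salt" (specifically "citadel salt"), modifier "harbor".
"citadel salt" → head "salt", modifier "citadel".
"canyon silk trap" → head "trap", modifier "canyon silk".
"canyon silk" → head "silk", modifier "canyon".
Putting it together: [[river [harbor [citadel salt]]] [[canyon silk] trap]].

[[river [harbor [citadel salt]]] [[canyon silk] trap]]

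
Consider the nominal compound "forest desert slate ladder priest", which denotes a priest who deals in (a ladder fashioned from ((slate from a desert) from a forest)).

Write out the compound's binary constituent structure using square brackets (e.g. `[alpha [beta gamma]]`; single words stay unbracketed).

[[[forest [desert slate]] ladder] priest]

Overall it is a kind of priest; the modifier is "forest desert slate ladder".
Within "forest desert slate ladder", the head is "ladder" and the modifier is "forest desert slate".
Within "forest desert slate", the head is "slate" (specifically "desert slate") and the modifier is "forest".
Within "desert slate", the head is "slate" and the modifier is "desert".
Assembled: [[[forest [desert slate]] ladder] priest].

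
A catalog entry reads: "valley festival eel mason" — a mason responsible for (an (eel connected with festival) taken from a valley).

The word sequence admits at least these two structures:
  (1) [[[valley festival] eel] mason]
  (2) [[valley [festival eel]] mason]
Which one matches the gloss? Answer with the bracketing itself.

The paraphrase's head is the "mason" part ("mason"); its modifier is "valley festival eel".
That top-level split, carried through the inner groups, gives [[valley [festival eel]] mason].

[[valley [festival eel]] mason]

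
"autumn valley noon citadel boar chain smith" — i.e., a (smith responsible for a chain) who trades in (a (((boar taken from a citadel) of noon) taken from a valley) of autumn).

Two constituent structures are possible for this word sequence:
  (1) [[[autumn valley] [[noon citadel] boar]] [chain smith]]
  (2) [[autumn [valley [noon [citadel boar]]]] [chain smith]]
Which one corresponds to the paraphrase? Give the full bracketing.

The paraphrase's head is the "smith" part ("chain smith"); its modifier is "autumn valley noon citadel boar".
That top-level split, carried through the inner groups, gives [[autumn [valley [noon [citadel boar]]]] [chain smith]].

[[autumn [valley [noon [citadel boar]]]] [chain smith]]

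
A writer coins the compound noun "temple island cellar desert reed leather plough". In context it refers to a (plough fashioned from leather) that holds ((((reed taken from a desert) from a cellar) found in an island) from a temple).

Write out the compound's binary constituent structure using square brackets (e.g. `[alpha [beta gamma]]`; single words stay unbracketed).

Whole compound: head "plough" (specifically "leather plough"), modifier "temple island cellar desert reed".
Inside "temple island cellar desert reed": head "reed" (specifically "island cellar desert reed"), modifier "temple".
Inside "island cellar desert reed": head "reed" (specifically "cellar desert reed"), modifier "island".
Inside "cellar desert reed": head "reed" (specifically "desert reed"), modifier "cellar".
Inside "desert reed": head "reed", modifier "desert".
Inside "leather plough": head "plough", modifier "leather".
So the structure is [[temple [island [cellar [desert reed]]]] [leather plough]].

[[temple [island [cellar [desert reed]]]] [leather plough]]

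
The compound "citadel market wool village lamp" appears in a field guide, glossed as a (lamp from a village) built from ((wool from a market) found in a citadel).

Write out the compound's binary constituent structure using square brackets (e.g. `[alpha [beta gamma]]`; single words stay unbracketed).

[[citadel [market wool]] [village lamp]]

Overall it is a kind of lamp (specifically "village lamp"); the modifier is "citadel market wool".
"citadel market wool" → head "wool" (specifically "market wool"), modifier "citadel".
"market wool" → head "wool", modifier "market".
"village lamp" → head "lamp", modifier "village".
Assembled: [[citadel [market wool]] [village lamp]].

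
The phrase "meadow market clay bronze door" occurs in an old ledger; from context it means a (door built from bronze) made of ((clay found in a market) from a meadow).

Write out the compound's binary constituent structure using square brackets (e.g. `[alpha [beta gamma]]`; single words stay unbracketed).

[[meadow [market clay]] [bronze door]]

The outermost head in the paraphrase is "door" (specifically "bronze door"), modified by "meadow market clay".
Inside "meadow market clay": head "clay" (specifically "market clay"), modifier "meadow".
Inside "market clay": head "clay", modifier "market".
Inside "bronze door": head "door", modifier "bronze".
So the structure is [[meadow [market clay]] [bronze door]].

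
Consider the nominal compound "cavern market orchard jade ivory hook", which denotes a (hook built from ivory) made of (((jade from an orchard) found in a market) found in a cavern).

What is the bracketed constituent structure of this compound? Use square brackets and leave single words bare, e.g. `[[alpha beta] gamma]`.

[[cavern [market [orchard jade]]] [ivory hook]]

The outermost head in the paraphrase is "hook" (specifically "ivory hook"), modified by "cavern market orchard jade".
Within "cavern market orchard jade", the head is "jade" (specifically "market orchard jade") and the modifier is "cavern".
Within "market orchard jade", the head is "jade" (specifically "orchard jade") and the modifier is "market".
Within "orchard jade", the head is "jade" and the modifier is "orchard".
Within "ivory hook", the head is "hook" and the modifier is "ivory".
Assembled: [[cavern [market [orchard jade]]] [ivory hook]].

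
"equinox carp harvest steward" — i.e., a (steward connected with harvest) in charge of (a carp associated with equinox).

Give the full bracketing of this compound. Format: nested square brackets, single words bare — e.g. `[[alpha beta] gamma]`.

[[equinox carp] [harvest steward]]

Overall it is a kind of steward (specifically "harvest steward"); the modifier is "equinox carp".
Inside "equinox carp": head "carp", modifier "equinox".
Inside "harvest steward": head "steward", modifier "harvest".
So the structure is [[equinox carp] [harvest steward]].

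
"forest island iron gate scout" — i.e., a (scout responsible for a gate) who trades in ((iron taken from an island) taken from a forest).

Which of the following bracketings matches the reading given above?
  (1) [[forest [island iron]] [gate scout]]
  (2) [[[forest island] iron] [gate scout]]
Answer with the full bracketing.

The paraphrase's head is the "scout" part ("gate scout"); its modifier is "forest island iron".
That top-level split, carried through the inner groups, gives [[forest [island iron]] [gate scout]].

[[forest [island iron]] [gate scout]]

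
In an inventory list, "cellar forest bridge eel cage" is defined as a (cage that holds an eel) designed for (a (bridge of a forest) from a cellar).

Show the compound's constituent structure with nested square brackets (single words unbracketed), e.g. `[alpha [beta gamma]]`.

At the top level: head "cage" (specifically "eel cage"); modifier "cellar forest bridge".
Within "cellar forest bridge", the head is "bridge" (specifically "forest bridge") and the modifier is "cellar".
Within "forest bridge", the head is "bridge" and the modifier is "forest".
Within "eel cage", the head is "cage" and the modifier is "eel".
Assembled: [[cellar [forest bridge]] [eel cage]].

[[cellar [forest bridge]] [eel cage]]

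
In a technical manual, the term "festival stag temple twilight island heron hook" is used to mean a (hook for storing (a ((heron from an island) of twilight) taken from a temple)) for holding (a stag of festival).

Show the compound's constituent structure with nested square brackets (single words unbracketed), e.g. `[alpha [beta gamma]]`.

The outermost head in the paraphrase is "hook" (specifically "temple twilight island heron hook"), modified by "festival stag".
Inside "festival stag": head "stag", modifier "festival".
Inside "temple twilight island heron hook": head "hook", modifier "temple twilight island heron".
Inside "temple twilight island heron": head "heron" (specifically "twilight island heron"), modifier "temple".
Inside "twilight island heron": head "heron" (specifically "island heron"), modifier "twilight".
Inside "island heron": head "heron", modifier "island".
So the structure is [[festival stag] [[temple [twilight [island heron]]] hook]].

[[festival stag] [[temple [twilight [island heron]]] hook]]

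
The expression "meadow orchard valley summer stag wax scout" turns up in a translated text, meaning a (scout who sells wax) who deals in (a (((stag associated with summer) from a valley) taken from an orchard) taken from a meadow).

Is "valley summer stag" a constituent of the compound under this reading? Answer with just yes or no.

yes

The paraphrase groups the words so that "valley summer stag" is one unit: it corresponds to a single parenthesized sub-phrase.
The full structure is [[meadow [orchard [valley [summer stag]]]] [wax scout]], in which [valley summer stag] is a constituent.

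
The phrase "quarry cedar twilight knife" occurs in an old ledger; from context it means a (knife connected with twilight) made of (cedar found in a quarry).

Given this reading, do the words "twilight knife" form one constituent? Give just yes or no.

The paraphrase groups the words so that "twilight knife" is one unit: it corresponds to a single parenthesized sub-phrase.
The full structure is [[quarry cedar] [twilight knife]], in which [twilight knife] is a constituent.

yes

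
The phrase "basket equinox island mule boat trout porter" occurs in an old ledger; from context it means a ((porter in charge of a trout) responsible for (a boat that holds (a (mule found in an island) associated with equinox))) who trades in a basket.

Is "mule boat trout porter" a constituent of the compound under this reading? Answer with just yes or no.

The top-level split is [basket] [equinox island mule boat trout porter]; the full structure is [basket [[[equinox [island mule]] boat] [trout porter]]].
"mule boat trout porter" straddles a constituent boundary, so it is not a single unit.

no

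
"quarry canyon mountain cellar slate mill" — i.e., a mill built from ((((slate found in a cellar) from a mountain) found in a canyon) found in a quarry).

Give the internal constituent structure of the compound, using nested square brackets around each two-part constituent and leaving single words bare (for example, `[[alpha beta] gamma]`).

[[quarry [canyon [mountain [cellar slate]]]] mill]

Whole compound: head "mill", modifier "quarry canyon mountain cellar slate".
"quarry canyon mountain cellar slate" → head "slate" (specifically "canyon mountain cellar slate"), modifier "quarry".
"canyon mountain cellar slate" → head "slate" (specifically "mountain cellar slate"), modifier "canyon".
"mountain cellar slate" → head "slate" (specifically "cellar slate"), modifier "mountain".
"cellar slate" → head "slate", modifier "cellar".
So the structure is [[quarry [canyon [mountain [cellar slate]]]] mill].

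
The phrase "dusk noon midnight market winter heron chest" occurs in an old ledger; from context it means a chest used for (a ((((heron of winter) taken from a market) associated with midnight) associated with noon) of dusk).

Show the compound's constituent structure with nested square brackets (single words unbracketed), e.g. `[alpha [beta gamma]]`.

Whole compound: head "chest", modifier "dusk noon midnight market winter heron".
"dusk noon midnight market winter heron" → head "heron" (specifically "noon midnight market winter heron"), modifier "dusk".
"noon midnight market winter heron" → head "heron" (specifically "midnight market winter heron"), modifier "noon".
"midnight market winter heron" → head "heron" (specifically "market winter heron"), modifier "midnight".
"market winter heron" → head "heron" (specifically "winter heron"), modifier "market".
"winter heron" → head "heron", modifier "winter".
Assembled: [[dusk [noon [midnight [market [winter heron]]]]] chest].

[[dusk [noon [midnight [market [winter heron]]]]] chest]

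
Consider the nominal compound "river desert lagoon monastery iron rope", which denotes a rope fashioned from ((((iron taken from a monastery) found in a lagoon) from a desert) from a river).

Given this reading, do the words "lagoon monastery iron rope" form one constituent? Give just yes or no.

The top-level split is [river desert lagoon monastery iron] [rope]; the full structure is [[river [desert [lagoon [monastery iron]]]] rope].
"lagoon monastery iron rope" straddles a constituent boundary, so it is not a single unit.

no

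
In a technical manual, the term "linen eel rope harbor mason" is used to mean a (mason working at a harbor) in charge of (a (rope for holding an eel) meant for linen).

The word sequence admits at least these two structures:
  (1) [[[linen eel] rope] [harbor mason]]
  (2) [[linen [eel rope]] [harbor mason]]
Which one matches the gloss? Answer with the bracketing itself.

[[linen [eel rope]] [harbor mason]]

The paraphrase's head is the "mason" part ("harbor mason"); its modifier is "linen eel rope".
That top-level split, carried through the inner groups, gives [[linen [eel rope]] [harbor mason]].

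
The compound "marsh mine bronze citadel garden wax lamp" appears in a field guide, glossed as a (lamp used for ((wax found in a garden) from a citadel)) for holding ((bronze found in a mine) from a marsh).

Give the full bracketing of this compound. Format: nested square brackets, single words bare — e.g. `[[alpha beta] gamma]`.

[[marsh [mine bronze]] [[citadel [garden wax]] lamp]]

The outermost head in the paraphrase is "lamp" (specifically "citadel garden wax lamp"), modified by "marsh mine bronze".
Within "marsh mine bronze", the head is "bronze" (specifically "mine bronze") and the modifier is "marsh".
Within "mine bronze", the head is "bronze" and the modifier is "mine".
Within "citadel garden wax lamp", the head is "lamp" and the modifier is "citadel garden wax".
Within "citadel garden wax", the head is "wax" (specifically "garden wax") and the modifier is "citadel".
Within "garden wax", the head is "wax" and the modifier is "garden".
So the structure is [[marsh [mine bronze]] [[citadel [garden wax]] lamp]].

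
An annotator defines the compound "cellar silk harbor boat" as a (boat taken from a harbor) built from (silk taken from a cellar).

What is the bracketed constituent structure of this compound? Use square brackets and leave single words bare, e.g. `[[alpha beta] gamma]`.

At the top level: head "boat" (specifically "harbor boat"); modifier "cellar silk".
"cellar silk" → head "silk", modifier "cellar".
"harbor boat" → head "boat", modifier "harbor".
Putting it together: [[cellar silk] [harbor boat]].

[[cellar silk] [harbor boat]]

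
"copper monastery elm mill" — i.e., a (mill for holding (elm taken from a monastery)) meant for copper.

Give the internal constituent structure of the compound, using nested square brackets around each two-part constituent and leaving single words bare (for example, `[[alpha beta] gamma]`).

[copper [[monastery elm] mill]]

At the top level: head "mill" (specifically "monastery elm mill"); modifier "copper".
Inside "monastery elm mill": head "mill", modifier "monastery elm".
Inside "monastery elm": head "elm", modifier "monastery".
So the structure is [copper [[monastery elm] mill]].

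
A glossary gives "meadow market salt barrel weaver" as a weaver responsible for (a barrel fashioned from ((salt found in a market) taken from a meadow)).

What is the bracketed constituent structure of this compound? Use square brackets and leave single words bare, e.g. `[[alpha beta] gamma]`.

Whole compound: head "weaver", modifier "meadow market salt barrel".
Inside "meadow market salt barrel": head "barrel", modifier "meadow market salt".
Inside "meadow market salt": head "salt" (specifically "market salt"), modifier "meadow".
Inside "market salt": head "salt", modifier "market".
Putting it together: [[[meadow [market salt]] barrel] weaver].

[[[meadow [market salt]] barrel] weaver]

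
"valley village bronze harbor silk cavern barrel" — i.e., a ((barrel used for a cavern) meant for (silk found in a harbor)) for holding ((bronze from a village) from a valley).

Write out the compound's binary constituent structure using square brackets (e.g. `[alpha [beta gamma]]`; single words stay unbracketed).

[[valley [village bronze]] [[harbor silk] [cavern barrel]]]

Overall it is a kind of barrel (specifically "harbor silk cavern barrel"); the modifier is "valley village bronze".
"valley village bronze" → head "bronze" (specifically "village bronze"), modifier "valley".
"village bronze" → head "bronze", modifier "village".
"harbor silk cavern barrel" → head "barrel" (specifically "cavern barrel"), modifier "harbor silk".
"harbor silk" → head "silk", modifier "harbor".
"cavern barrel" → head "barrel", modifier "cavern".
Putting it together: [[valley [village bronze]] [[harbor silk] [cavern barrel]]].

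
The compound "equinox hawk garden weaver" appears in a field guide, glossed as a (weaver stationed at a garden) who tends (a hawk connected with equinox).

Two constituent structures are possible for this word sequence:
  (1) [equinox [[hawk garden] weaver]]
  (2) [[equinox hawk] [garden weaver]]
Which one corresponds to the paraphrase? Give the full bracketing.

[[equinox hawk] [garden weaver]]

The paraphrase's head is the "weaver" part ("garden weaver"); its modifier is "equinox hawk".
That top-level split, carried through the inner groups, gives [[equinox hawk] [garden weaver]].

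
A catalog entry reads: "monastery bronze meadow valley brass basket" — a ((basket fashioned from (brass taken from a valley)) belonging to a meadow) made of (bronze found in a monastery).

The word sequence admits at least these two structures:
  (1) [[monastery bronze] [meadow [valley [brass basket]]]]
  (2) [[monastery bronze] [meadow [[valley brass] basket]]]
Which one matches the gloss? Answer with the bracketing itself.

The paraphrase's head is the "basket" part ("meadow valley brass basket"); its modifier is "monastery bronze".
That top-level split, carried through the inner groups, gives [[monastery bronze] [meadow [[valley brass] basket]]].

[[monastery bronze] [meadow [[valley brass] basket]]]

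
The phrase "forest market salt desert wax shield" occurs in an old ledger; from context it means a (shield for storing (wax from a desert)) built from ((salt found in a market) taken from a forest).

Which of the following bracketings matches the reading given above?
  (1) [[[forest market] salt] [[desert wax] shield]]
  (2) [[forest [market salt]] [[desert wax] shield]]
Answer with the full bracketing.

[[forest [market salt]] [[desert wax] shield]]

The paraphrase's head is the "shield" part ("desert wax shield"); its modifier is "forest market salt".
That top-level split, carried through the inner groups, gives [[forest [market salt]] [[desert wax] shield]].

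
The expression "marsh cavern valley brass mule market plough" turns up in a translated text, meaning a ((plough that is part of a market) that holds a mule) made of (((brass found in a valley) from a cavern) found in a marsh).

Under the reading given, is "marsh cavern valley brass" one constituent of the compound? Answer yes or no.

yes

The paraphrase groups the words so that "marsh cavern valley brass" is one unit: it corresponds to a single parenthesized sub-phrase.
The full structure is [[marsh [cavern [valley brass]]] [mule [market plough]]], in which [marsh cavern valley brass] is a constituent.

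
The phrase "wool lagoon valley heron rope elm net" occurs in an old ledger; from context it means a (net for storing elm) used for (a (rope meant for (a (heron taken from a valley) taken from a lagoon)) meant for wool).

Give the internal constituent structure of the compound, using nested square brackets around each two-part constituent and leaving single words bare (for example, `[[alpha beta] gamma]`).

At the top level: head "net" (specifically "elm net"); modifier "wool lagoon valley heron rope".
Within "wool lagoon valley heron rope", the head is "rope" (specifically "lagoon valley heron rope") and the modifier is "wool".
Within "lagoon valley heron rope", the head is "rope" and the modifier is "lagoon valley heron".
Within "lagoon valley heron", the head is "heron" (specifically "valley heron") and the modifier is "lagoon".
Within "valley heron", the head is "heron" and the modifier is "valley".
Within "elm net", the head is "net" and the modifier is "elm".
Assembled: [[wool [[lagoon [valley heron]] rope]] [elm net]].

[[wool [[lagoon [valley heron]] rope]] [elm net]]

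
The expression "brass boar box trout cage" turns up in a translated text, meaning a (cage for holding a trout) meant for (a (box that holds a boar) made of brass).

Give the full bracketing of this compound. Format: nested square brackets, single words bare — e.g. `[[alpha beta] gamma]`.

Overall it is a kind of cage (specifically "trout cage"); the modifier is "brass boar box".
Within "brass boar box", the head is "box" (specifically "boar box") and the modifier is "brass".
Within "boar box", the head is "box" and the modifier is "boar".
Within "trout cage", the head is "cage" and the modifier is "trout".
Assembled: [[brass [boar box]] [trout cage]].

[[brass [boar box]] [trout cage]]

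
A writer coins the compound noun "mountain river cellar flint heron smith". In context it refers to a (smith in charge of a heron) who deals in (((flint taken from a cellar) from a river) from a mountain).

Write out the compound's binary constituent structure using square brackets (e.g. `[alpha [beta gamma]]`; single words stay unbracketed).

[[mountain [river [cellar flint]]] [heron smith]]

Overall it is a kind of smith (specifically "heron smith"); the modifier is "mountain river cellar flint".
Within "mountain river cellar flint", the head is "flint" (specifically "river cellar flint") and the modifier is "mountain".
Within "river cellar flint", the head is "flint" (specifically "cellar flint") and the modifier is "river".
Within "cellar flint", the head is "flint" and the modifier is "cellar".
Within "heron smith", the head is "smith" and the modifier is "heron".
So the structure is [[mountain [river [cellar flint]]] [heron smith]].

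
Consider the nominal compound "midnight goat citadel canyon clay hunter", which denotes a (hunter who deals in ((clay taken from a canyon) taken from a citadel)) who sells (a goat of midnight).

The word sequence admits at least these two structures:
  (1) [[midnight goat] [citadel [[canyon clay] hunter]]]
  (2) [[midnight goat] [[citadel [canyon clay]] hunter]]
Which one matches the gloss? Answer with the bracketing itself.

[[midnight goat] [[citadel [canyon clay]] hunter]]

The paraphrase's head is the "hunter" part ("citadel canyon clay hunter"); its modifier is "midnight goat".
That top-level split, carried through the inner groups, gives [[midnight goat] [[citadel [canyon clay]] hunter]].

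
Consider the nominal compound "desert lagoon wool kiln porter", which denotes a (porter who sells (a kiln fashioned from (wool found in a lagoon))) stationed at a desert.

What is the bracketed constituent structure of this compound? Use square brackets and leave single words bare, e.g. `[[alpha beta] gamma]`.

[desert [[[lagoon wool] kiln] porter]]

Overall it is a kind of porter (specifically "lagoon wool kiln porter"); the modifier is "desert".
"lagoon wool kiln porter" → head "porter", modifier "lagoon wool kiln".
"lagoon wool kiln" → head "kiln", modifier "lagoon wool".
"lagoon wool" → head "wool", modifier "lagoon".
Putting it together: [desert [[[lagoon wool] kiln] porter]].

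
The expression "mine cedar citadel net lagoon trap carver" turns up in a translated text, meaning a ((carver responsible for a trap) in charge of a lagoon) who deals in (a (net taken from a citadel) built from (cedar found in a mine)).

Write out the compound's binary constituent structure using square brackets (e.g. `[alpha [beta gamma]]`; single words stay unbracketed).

Overall it is a kind of carver (specifically "lagoon trap carver"); the modifier is "mine cedar citadel net".
Within "mine cedar citadel net", the head is "net" (specifically "citadel net") and the modifier is "mine cedar".
Within "mine cedar", the head is "cedar" and the modifier is "mine".
Within "citadel net", the head is "net" and the modifier is "citadel".
Within "lagoon trap carver", the head is "carver" (specifically "trap carver") and the modifier is "lagoon".
Within "trap carver", the head is "carver" and the modifier is "trap".
Assembled: [[[mine cedar] [citadel net]] [lagoon [trap carver]]].

[[[mine cedar] [citadel net]] [lagoon [trap carver]]]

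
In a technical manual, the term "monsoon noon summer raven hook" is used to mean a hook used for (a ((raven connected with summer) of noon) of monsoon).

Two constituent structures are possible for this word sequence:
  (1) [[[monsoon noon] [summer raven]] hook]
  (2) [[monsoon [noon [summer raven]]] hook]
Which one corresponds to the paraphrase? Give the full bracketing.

The paraphrase's head is the "hook" part ("hook"); its modifier is "monsoon noon summer raven".
That top-level split, carried through the inner groups, gives [[monsoon [noon [summer raven]]] hook].

[[monsoon [noon [summer raven]]] hook]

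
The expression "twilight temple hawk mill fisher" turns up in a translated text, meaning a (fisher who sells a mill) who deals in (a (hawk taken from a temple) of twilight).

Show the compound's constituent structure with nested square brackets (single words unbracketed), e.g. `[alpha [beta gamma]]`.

[[twilight [temple hawk]] [mill fisher]]

At the top level: head "fisher" (specifically "mill fisher"); modifier "twilight temple hawk".
Inside "twilight temple hawk": head "hawk" (specifically "temple hawk"), modifier "twilight".
Inside "temple hawk": head "hawk", modifier "temple".
Inside "mill fisher": head "fisher", modifier "mill".
So the structure is [[twilight [temple hawk]] [mill fisher]].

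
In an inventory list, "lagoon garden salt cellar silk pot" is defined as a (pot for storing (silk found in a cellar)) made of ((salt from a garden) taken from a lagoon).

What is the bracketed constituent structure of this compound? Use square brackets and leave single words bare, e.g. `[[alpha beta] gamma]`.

Overall it is a kind of pot (specifically "cellar silk pot"); the modifier is "lagoon garden salt".
Within "lagoon garden salt", the head is "salt" (specifically "garden salt") and the modifier is "lagoon".
Within "garden salt", the head is "salt" and the modifier is "garden".
Within "cellar silk pot", the head is "pot" and the modifier is "cellar silk".
Within "cellar silk", the head is "silk" and the modifier is "cellar".
Putting it together: [[lagoon [garden salt]] [[cellar silk] pot]].

[[lagoon [garden salt]] [[cellar silk] pot]]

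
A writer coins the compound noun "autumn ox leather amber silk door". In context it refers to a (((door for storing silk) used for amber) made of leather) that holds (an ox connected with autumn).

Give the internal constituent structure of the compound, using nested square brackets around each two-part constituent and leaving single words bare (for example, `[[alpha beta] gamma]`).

Overall it is a kind of door (specifically "leather amber silk door"); the modifier is "autumn ox".
Within "autumn ox", the head is "ox" and the modifier is "autumn".
Within "leather amber silk door", the head is "door" (specifically "amber silk door") and the modifier is "leather".
Within "amber silk door", the head is "door" (specifically "silk door") and the modifier is "amber".
Within "silk door", the head is "door" and the modifier is "silk".
Putting it together: [[autumn ox] [leather [amber [silk door]]]].

[[autumn ox] [leather [amber [silk door]]]]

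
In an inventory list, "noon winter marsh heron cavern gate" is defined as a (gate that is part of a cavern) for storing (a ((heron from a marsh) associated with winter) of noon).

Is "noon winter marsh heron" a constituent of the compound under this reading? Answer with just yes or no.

The paraphrase groups the words so that "noon winter marsh heron" is one unit: it corresponds to a single parenthesized sub-phrase.
The full structure is [[noon [winter [marsh heron]]] [cavern gate]], in which [noon winter marsh heron] is a constituent.

yes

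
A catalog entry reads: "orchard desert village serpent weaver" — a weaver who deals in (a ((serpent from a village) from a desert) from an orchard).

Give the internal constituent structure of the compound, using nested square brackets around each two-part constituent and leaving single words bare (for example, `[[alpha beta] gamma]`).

Overall it is a kind of weaver; the modifier is "orchard desert village serpent".
Inside "orchard desert village serpent": head "serpent" (specifically "desert village serpent"), modifier "orchard".
Inside "desert village serpent": head "serpent" (specifically "village serpent"), modifier "desert".
Inside "village serpent": head "serpent", modifier "village".
So the structure is [[orchard [desert [village serpent]]] weaver].

[[orchard [desert [village serpent]]] weaver]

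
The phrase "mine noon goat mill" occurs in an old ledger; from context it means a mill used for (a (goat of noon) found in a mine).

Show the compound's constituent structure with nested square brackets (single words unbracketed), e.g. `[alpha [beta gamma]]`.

[[mine [noon goat]] mill]

The outermost head in the paraphrase is "mill", modified by "mine noon goat".
"mine noon goat" → head "goat" (specifically "noon goat"), modifier "mine".
"noon goat" → head "goat", modifier "noon".
So the structure is [[mine [noon goat]] mill].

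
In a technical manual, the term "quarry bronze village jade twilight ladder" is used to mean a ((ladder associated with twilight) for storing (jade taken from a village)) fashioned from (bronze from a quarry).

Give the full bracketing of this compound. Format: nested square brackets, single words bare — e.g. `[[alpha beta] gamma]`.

[[quarry bronze] [[village jade] [twilight ladder]]]

The outermost head in the paraphrase is "ladder" (specifically "village jade twilight ladder"), modified by "quarry bronze".
"quarry bronze" → head "bronze", modifier "quarry".
"village jade twilight ladder" → head "ladder" (specifically "twilight ladder"), modifier "village jade".
"village jade" → head "jade", modifier "village".
"twilight ladder" → head "ladder", modifier "twilight".
Assembled: [[quarry bronze] [[village jade] [twilight ladder]]].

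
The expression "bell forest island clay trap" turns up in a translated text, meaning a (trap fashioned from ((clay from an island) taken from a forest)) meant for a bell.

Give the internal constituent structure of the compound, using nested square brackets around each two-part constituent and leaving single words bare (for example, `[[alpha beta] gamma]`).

Whole compound: head "trap" (specifically "forest island clay trap"), modifier "bell".
Inside "forest island clay trap": head "trap", modifier "forest island clay".
Inside "forest island clay": head "clay" (specifically "island clay"), modifier "forest".
Inside "island clay": head "clay", modifier "island".
Putting it together: [bell [[forest [island clay]] trap]].

[bell [[forest [island clay]] trap]]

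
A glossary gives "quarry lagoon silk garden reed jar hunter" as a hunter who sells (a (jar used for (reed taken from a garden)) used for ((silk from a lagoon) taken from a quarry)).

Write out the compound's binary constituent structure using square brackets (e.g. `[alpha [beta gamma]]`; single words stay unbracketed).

[[[quarry [lagoon silk]] [[garden reed] jar]] hunter]

Whole compound: head "hunter", modifier "quarry lagoon silk garden reed jar".
Within "quarry lagoon silk garden reed jar", the head is "jar" (specifically "garden reed jar") and the modifier is "quarry lagoon silk".
Within "quarry lagoon silk", the head is "silk" (specifically "lagoon silk") and the modifier is "quarry".
Within "lagoon silk", the head is "silk" and the modifier is "lagoon".
Within "garden reed jar", the head is "jar" and the modifier is "garden reed".
Within "garden reed", the head is "reed" and the modifier is "garden".
Putting it together: [[[quarry [lagoon silk]] [[garden reed] jar]] hunter].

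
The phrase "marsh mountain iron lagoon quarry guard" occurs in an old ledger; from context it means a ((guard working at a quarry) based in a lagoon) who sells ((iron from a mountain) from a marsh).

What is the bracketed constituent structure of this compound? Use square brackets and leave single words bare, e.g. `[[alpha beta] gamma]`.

[[marsh [mountain iron]] [lagoon [quarry guard]]]

Whole compound: head "guard" (specifically "lagoon quarry guard"), modifier "marsh mountain iron".
Inside "marsh mountain iron": head "iron" (specifically "mountain iron"), modifier "marsh".
Inside "mountain iron": head "iron", modifier "mountain".
Inside "lagoon quarry guard": head "guard" (specifically "quarry guard"), modifier "lagoon".
Inside "quarry guard": head "guard", modifier "quarry".
So the structure is [[marsh [mountain iron]] [lagoon [quarry guard]]].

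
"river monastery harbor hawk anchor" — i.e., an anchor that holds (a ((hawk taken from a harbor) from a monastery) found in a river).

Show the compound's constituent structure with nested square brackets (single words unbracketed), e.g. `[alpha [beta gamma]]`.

The outermost head in the paraphrase is "anchor", modified by "river monastery harbor hawk".
Inside "river monastery harbor hawk": head "hawk" (specifically "monastery harbor hawk"), modifier "river".
Inside "monastery harbor hawk": head "hawk" (specifically "harbor hawk"), modifier "monastery".
Inside "harbor hawk": head "hawk", modifier "harbor".
So the structure is [[river [monastery [harbor hawk]]] anchor].

[[river [monastery [harbor hawk]]] anchor]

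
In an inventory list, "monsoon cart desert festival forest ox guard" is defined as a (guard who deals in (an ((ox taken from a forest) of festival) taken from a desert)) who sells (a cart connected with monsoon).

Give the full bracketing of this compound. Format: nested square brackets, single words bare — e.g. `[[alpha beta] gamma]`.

At the top level: head "guard" (specifically "desert festival forest ox guard"); modifier "monsoon cart".
Within "monsoon cart", the head is "cart" and the modifier is "monsoon".
Within "desert festival forest ox guard", the head is "guard" and the modifier is "desert festival forest ox".
Within "desert festival forest ox", the head is "ox" (specifically "festival forest ox") and the modifier is "desert".
Within "festival forest ox", the head is "ox" (specifically "forest ox") and the modifier is "festival".
Within "forest ox", the head is "ox" and the modifier is "forest".
So the structure is [[monsoon cart] [[desert [festival [forest ox]]] guard]].

[[monsoon cart] [[desert [festival [forest ox]]] guard]]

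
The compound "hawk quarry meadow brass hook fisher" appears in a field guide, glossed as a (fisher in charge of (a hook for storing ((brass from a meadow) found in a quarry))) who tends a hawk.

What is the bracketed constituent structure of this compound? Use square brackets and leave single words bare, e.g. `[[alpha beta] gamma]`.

[hawk [[[quarry [meadow brass]] hook] fisher]]

The outermost head in the paraphrase is "fisher" (specifically "quarry meadow brass hook fisher"), modified by "hawk".
Within "quarry meadow brass hook fisher", the head is "fisher" and the modifier is "quarry meadow brass hook".
Within "quarry meadow brass hook", the head is "hook" and the modifier is "quarry meadow brass".
Within "quarry meadow brass", the head is "brass" (specifically "meadow brass") and the modifier is "quarry".
Within "meadow brass", the head is "brass" and the modifier is "meadow".
Putting it together: [hawk [[[quarry [meadow brass]] hook] fisher]].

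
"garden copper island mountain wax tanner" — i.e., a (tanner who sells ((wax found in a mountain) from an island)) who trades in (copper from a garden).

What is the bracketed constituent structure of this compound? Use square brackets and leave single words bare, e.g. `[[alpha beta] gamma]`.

At the top level: head "tanner" (specifically "island mountain wax tanner"); modifier "garden copper".
Within "garden copper", the head is "copper" and the modifier is "garden".
Within "island mountain wax tanner", the head is "tanner" and the modifier is "island mountain wax".
Within "island mountain wax", the head is "wax" (specifically "mountain wax") and the modifier is "island".
Within "mountain wax", the head is "wax" and the modifier is "mountain".
Putting it together: [[garden copper] [[island [mountain wax]] tanner]].

[[garden copper] [[island [mountain wax]] tanner]]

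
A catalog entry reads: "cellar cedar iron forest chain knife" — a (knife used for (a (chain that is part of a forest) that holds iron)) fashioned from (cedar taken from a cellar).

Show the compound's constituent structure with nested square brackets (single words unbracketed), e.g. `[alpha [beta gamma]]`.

Overall it is a kind of knife (specifically "iron forest chain knife"); the modifier is "cellar cedar".
"cellar cedar" → head "cedar", modifier "cellar".
"iron forest chain knife" → head "knife", modifier "iron forest chain".
"iron forest chain" → head "chain" (specifically "forest chain"), modifier "iron".
"forest chain" → head "chain", modifier "forest".
Assembled: [[cellar cedar] [[iron [forest chain]] knife]].

[[cellar cedar] [[iron [forest chain]] knife]]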